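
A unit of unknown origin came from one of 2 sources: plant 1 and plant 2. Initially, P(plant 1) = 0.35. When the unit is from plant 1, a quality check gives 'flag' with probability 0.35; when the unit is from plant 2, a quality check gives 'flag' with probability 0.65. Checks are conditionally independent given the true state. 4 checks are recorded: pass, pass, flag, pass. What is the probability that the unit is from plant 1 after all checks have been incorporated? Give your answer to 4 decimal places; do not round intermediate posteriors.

After 'pass': P(plant 1) = 0.65·0.3500 / (0.65·0.3500 + 0.35·0.6500) ≈ 0.5000
After 'pass': P(plant 1) = 0.65·0.5000 / (0.65·0.5000 + 0.35·0.5000) ≈ 0.6500
After 'flag': P(plant 1) = 0.35·0.6500 / (0.35·0.6500 + 0.65·0.3500) ≈ 0.5000
After 'pass': P(plant 1) = 0.65·0.5000 / (0.65·0.5000 + 0.35·0.5000) ≈ 0.6500

0.6500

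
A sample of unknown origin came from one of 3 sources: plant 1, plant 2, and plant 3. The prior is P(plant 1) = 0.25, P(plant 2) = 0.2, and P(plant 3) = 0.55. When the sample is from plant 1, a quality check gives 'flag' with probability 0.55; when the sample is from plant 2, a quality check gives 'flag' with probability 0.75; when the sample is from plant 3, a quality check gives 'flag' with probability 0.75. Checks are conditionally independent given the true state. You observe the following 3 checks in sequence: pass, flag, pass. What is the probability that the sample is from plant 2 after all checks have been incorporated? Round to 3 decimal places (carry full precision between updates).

0.149

Each posterior becomes the prior for the next update.
After 'pass': normaliser = 0.45·0.2500 + 0.25·0.2000 + 0.25·0.5500; P(plant 1) ≈ 0.3750, P(plant 2) ≈ 0.1667, P(plant 3) ≈ 0.4583
After 'flag': normaliser = 0.55·0.3750 + 0.75·0.1667 + 0.75·0.4583; P(plant 1) ≈ 0.3056, P(plant 2) ≈ 0.1852, P(plant 3) ≈ 0.5093
After 'pass': normaliser = 0.45·0.3056 + 0.25·0.1852 + 0.25·0.5093; P(plant 1) ≈ 0.4420, P(plant 2) ≈ 0.1488, P(plant 3) ≈ 0.4092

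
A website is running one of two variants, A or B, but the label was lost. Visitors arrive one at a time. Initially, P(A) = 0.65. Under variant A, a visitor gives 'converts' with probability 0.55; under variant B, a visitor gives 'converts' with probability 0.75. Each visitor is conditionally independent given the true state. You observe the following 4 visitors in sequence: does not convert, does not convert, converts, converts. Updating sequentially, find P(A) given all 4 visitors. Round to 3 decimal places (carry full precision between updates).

0.764

Apply Bayes' rule sequentially, carrying P(A) forward.
After 'does not convert': P(A) = 0.45·0.6500 / (0.45·0.6500 + 0.25·0.3500) ≈ 0.7697
After 'does not convert': P(A) = 0.45·0.7697 / (0.45·0.7697 + 0.25·0.2303) ≈ 0.8575
After 'converts': P(A) = 0.55·0.8575 / (0.55·0.8575 + 0.75·0.1425) ≈ 0.8152
After 'converts': P(A) = 0.55·0.8152 / (0.55·0.8152 + 0.75·0.1848) ≈ 0.7639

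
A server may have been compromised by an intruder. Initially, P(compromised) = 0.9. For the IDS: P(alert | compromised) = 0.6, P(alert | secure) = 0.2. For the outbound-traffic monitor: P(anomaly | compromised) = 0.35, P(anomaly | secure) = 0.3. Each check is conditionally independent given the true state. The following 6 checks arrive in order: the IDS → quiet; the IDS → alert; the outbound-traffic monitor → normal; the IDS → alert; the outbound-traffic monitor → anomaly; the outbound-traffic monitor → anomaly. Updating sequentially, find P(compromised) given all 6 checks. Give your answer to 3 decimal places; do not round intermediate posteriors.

After the IDS='quiet': P(compromised) = 0.4·0.9000 / (0.4·0.9000 + 0.8·0.1000) ≈ 0.8182
After the IDS='alert': P(compromised) = 0.6·0.8182 / (0.6·0.8182 + 0.2·0.1818) ≈ 0.9310
After the outbound-traffic monitor='normal': P(compromised) = 0.65·0.9310 / (0.65·0.9310 + 0.7·0.0690) ≈ 0.9261
After the IDS='alert': P(compromised) = 0.6·0.9261 / (0.6·0.9261 + 0.2·0.0739) ≈ 0.9741
After the outbound-traffic monitor='anomaly': P(compromised) = 0.35·0.9741 / (0.35·0.9741 + 0.3·0.0259) ≈ 0.9777
After the outbound-traffic monitor='anomaly': P(compromised) = 0.35·0.9777 / (0.35·0.9777 + 0.3·0.0223) ≈ 0.9808

0.981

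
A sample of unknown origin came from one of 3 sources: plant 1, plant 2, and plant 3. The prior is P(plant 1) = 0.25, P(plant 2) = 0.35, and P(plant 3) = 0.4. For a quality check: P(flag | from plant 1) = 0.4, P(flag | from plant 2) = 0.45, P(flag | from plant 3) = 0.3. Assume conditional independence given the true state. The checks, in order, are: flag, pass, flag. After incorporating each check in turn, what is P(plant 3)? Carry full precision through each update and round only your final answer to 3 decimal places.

After 'flag': normaliser = 0.4·0.2500 + 0.45·0.3500 + 0.3·0.4000; P(plant 1) ≈ 0.2649, P(plant 2) ≈ 0.4172, P(plant 3) ≈ 0.3179
After 'pass': normaliser = 0.6·0.2649 + 0.55·0.4172 + 0.7·0.3179; P(plant 1) ≈ 0.2602, P(plant 2) ≈ 0.3756, P(plant 3) ≈ 0.3642
After 'flag': normaliser = 0.4·0.2602 + 0.45·0.3756 + 0.3·0.3642; P(plant 1) ≈ 0.2722, P(plant 2) ≈ 0.4421, P(plant 3) ≈ 0.2858

0.286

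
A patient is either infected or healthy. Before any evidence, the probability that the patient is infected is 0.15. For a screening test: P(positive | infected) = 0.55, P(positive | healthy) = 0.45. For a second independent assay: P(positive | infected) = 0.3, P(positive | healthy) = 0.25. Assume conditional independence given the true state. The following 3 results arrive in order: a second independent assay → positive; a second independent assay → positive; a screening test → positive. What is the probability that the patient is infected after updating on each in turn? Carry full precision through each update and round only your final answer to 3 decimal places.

0.237

Each posterior becomes the prior for the next update.
After a second independent assay='positive': P(infected) = 0.3·0.1500 / (0.3·0.1500 + 0.25·0.8500) ≈ 0.1748
After a second independent assay='positive': P(infected) = 0.3·0.1748 / (0.3·0.1748 + 0.25·0.8252) ≈ 0.2026
After a screening test='positive': P(infected) = 0.55·0.2026 / (0.55·0.2026 + 0.45·0.7974) ≈ 0.2370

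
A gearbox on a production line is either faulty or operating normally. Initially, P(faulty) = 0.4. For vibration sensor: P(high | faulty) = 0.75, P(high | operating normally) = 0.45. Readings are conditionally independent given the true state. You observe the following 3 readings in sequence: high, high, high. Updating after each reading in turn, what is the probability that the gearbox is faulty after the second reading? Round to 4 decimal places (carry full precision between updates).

0.6494

After 'high': P(faulty) = 0.75·0.4000 / (0.75·0.4000 + 0.45·0.6000) ≈ 0.5263
After 'high': P(faulty) = 0.75·0.5263 / (0.75·0.5263 + 0.45·0.4737) ≈ 0.6494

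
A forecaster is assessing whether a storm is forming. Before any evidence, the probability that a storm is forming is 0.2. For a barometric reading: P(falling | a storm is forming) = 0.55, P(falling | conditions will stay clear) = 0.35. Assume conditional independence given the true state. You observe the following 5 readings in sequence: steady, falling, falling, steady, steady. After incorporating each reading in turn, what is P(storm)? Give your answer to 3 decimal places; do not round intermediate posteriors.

After 'steady': P(storm) = 0.45·0.2000 / (0.45·0.2000 + 0.65·0.8000) ≈ 0.1475
After 'falling': P(storm) = 0.55·0.1475 / (0.55·0.1475 + 0.35·0.8525) ≈ 0.2138
After 'falling': P(storm) = 0.55·0.2138 / (0.55·0.2138 + 0.35·0.7862) ≈ 0.2994
After 'steady': P(storm) = 0.45·0.2994 / (0.45·0.2994 + 0.65·0.7006) ≈ 0.2283
After 'steady': P(storm) = 0.45·0.2283 / (0.45·0.2283 + 0.65·0.7717) ≈ 0.1700

0.170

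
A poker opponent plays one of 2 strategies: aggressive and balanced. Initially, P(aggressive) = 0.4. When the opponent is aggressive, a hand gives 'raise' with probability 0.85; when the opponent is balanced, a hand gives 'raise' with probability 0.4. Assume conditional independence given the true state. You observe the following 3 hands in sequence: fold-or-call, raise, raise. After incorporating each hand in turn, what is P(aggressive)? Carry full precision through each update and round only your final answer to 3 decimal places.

After 'fold-or-call': P(aggressive) = 0.15·0.4000 / (0.15·0.4000 + 0.6·0.6000) ≈ 0.1429
After 'raise': P(aggressive) = 0.85·0.1429 / (0.85·0.1429 + 0.4·0.8571) ≈ 0.2615
After 'raise': P(aggressive) = 0.85·0.2615 / (0.85·0.2615 + 0.4·0.7385) ≈ 0.4294

0.429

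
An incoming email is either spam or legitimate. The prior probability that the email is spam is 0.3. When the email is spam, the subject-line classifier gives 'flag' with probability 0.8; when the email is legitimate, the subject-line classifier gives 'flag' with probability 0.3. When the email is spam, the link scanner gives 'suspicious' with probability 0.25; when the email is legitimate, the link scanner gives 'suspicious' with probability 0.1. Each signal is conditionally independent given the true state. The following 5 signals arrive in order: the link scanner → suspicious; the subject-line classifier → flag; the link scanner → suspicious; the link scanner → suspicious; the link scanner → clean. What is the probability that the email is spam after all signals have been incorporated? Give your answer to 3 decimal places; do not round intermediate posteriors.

0.937

After the link scanner='suspicious': P(spam) = 0.25·0.3000 / (0.25·0.3000 + 0.1·0.7000) ≈ 0.5172
After the subject-line classifier='flag': P(spam) = 0.8·0.5172 / (0.8·0.5172 + 0.3·0.4828) ≈ 0.7407
After the link scanner='suspicious': P(spam) = 0.25·0.7407 / (0.25·0.7407 + 0.1·0.2593) ≈ 0.8772
After the link scanner='suspicious': P(spam) = 0.25·0.8772 / (0.25·0.8772 + 0.1·0.1228) ≈ 0.9470
After the link scanner='clean': P(spam) = 0.75·0.9470 / (0.75·0.9470 + 0.9·0.0530) ≈ 0.9370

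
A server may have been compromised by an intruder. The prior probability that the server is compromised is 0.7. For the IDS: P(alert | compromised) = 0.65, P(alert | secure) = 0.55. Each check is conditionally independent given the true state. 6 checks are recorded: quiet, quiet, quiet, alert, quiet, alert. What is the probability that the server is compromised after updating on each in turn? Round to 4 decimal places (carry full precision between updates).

0.5439

After 'quiet': P(compromised) = 0.35·0.7000 / (0.35·0.7000 + 0.45·0.3000) ≈ 0.6447
After 'quiet': P(compromised) = 0.35·0.6447 / (0.35·0.6447 + 0.45·0.3553) ≈ 0.5853
After 'quiet': P(compromised) = 0.35·0.5853 / (0.35·0.5853 + 0.45·0.4147) ≈ 0.5233
After 'alert': P(compromised) = 0.65·0.5233 / (0.65·0.5233 + 0.55·0.4767) ≈ 0.5647
After 'quiet': P(compromised) = 0.35·0.5647 / (0.35·0.5647 + 0.45·0.4353) ≈ 0.5023
After 'alert': P(compromised) = 0.65·0.5023 / (0.65·0.5023 + 0.55·0.4977) ≈ 0.5439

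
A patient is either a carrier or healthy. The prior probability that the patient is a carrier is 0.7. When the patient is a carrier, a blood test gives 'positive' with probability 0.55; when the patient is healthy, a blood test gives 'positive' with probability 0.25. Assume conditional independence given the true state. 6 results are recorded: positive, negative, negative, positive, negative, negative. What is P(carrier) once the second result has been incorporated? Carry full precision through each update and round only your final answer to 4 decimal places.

0.7549

After 'positive': P(carrier) = 0.55·0.7000 / (0.55·0.7000 + 0.25·0.3000) ≈ 0.8370
After 'negative': P(carrier) = 0.45·0.8370 / (0.45·0.8370 + 0.75·0.1630) ≈ 0.7549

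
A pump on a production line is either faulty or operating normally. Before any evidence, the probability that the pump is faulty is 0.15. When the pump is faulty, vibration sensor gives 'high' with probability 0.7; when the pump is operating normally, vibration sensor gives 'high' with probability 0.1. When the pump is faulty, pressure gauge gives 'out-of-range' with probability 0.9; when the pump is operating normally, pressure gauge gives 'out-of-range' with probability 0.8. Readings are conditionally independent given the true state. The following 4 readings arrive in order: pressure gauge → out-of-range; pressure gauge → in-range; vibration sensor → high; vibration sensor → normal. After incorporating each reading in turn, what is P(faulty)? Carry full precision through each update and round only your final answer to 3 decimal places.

Each posterior becomes the prior for the next update.
After pressure gauge='out-of-range': P(faulty) = 0.9·0.1500 / (0.9·0.1500 + 0.8·0.8500) ≈ 0.1656
After pressure gauge='in-range': P(faulty) = 0.1·0.1656 / (0.1·0.1656 + 0.2·0.8344) ≈ 0.0903
After vibration sensor='high': P(faulty) = 0.7·0.0903 / (0.7·0.0903 + 0.1·0.9097) ≈ 0.4100
After vibration sensor='normal': P(faulty) = 0.3·0.4100 / (0.3·0.4100 + 0.9·0.5900) ≈ 0.1881

0.188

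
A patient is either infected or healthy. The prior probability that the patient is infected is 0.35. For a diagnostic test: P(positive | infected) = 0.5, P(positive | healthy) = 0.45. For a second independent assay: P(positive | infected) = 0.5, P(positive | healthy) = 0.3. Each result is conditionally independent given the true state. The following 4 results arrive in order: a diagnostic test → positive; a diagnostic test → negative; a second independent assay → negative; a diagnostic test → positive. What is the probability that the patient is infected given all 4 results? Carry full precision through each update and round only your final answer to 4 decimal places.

0.3015

Each posterior becomes the prior for the next update.
After a diagnostic test='positive': P(infected) = 0.5·0.3500 / (0.5·0.3500 + 0.45·0.6500) ≈ 0.3743
After a diagnostic test='negative': P(infected) = 0.5·0.3743 / (0.5·0.3743 + 0.55·0.6257) ≈ 0.3523
After a second independent assay='negative': P(infected) = 0.5·0.3523 / (0.5·0.3523 + 0.7·0.6477) ≈ 0.2798
After a diagnostic test='positive': P(infected) = 0.5·0.2798 / (0.5·0.2798 + 0.45·0.7202) ≈ 0.3015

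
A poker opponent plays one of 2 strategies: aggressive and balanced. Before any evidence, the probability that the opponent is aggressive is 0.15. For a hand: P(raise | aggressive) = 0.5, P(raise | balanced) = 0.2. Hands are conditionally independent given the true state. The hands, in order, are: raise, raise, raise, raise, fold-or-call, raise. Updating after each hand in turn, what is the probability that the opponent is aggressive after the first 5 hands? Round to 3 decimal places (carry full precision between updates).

After 'raise': P(aggressive) = 0.5·0.1500 / (0.5·0.1500 + 0.2·0.8500) ≈ 0.3061
After 'raise': P(aggressive) = 0.5·0.3061 / (0.5·0.3061 + 0.2·0.6939) ≈ 0.5245
After 'raise': P(aggressive) = 0.5·0.5245 / (0.5·0.5245 + 0.2·0.4755) ≈ 0.7339
After 'raise': P(aggressive) = 0.5·0.7339 / (0.5·0.7339 + 0.2·0.2661) ≈ 0.8733
After 'fold-or-call': P(aggressive) = 0.5·0.8733 / (0.5·0.8733 + 0.8·0.1267) ≈ 0.8116

0.812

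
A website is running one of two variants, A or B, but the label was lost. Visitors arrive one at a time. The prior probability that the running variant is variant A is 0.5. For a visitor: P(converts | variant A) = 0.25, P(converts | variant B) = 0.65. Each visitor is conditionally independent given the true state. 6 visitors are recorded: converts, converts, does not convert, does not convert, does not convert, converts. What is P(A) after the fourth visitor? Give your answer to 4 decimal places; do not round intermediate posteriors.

Apply Bayes' rule sequentially, carrying P(A) forward.
After 'converts': P(A) = 0.25·0.5000 / (0.25·0.5000 + 0.65·0.5000) ≈ 0.2778
After 'converts': P(A) = 0.25·0.2778 / (0.25·0.2778 + 0.65·0.7222) ≈ 0.1289
After 'does not convert': P(A) = 0.75·0.1289 / (0.75·0.1289 + 0.35·0.8711) ≈ 0.2407
After 'does not convert': P(A) = 0.75·0.2407 / (0.75·0.2407 + 0.35·0.7593) ≈ 0.4045

0.4045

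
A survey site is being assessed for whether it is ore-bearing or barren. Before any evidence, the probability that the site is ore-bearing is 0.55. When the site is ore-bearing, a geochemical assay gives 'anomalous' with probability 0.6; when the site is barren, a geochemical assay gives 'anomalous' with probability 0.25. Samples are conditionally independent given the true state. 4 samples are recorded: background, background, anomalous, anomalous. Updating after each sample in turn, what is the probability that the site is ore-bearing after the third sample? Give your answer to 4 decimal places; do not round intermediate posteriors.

0.4549

Apply Bayes' rule sequentially, carrying P(ore) forward.
After 'background': P(ore) = 0.4·0.5500 / (0.4·0.5500 + 0.75·0.4500) ≈ 0.3946
After 'background': P(ore) = 0.4·0.3946 / (0.4·0.3946 + 0.75·0.6054) ≈ 0.2580
After 'anomalous': P(ore) = 0.6·0.2580 / (0.6·0.2580 + 0.25·0.7420) ≈ 0.4549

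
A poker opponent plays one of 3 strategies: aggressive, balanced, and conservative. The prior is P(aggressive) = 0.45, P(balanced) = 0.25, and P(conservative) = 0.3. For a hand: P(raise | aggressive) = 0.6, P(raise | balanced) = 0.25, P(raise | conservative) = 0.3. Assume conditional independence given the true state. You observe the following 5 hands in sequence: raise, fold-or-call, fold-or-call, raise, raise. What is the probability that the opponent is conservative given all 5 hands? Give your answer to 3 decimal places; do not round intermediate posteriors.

After 'raise': normaliser = 0.6·0.4500 + 0.25·0.2500 + 0.3·0.3000; P(aggressive) ≈ 0.6391, P(balanced) ≈ 0.1479, P(conservative) ≈ 0.2130
After 'fold-or-call': normaliser = 0.4·0.6391 + 0.75·0.1479 + 0.7·0.2130; P(aggressive) ≈ 0.4957, P(balanced) ≈ 0.2151, P(conservative) ≈ 0.2892
After 'fold-or-call': normaliser = 0.4·0.4957 + 0.75·0.2151 + 0.7·0.2892; P(aggressive) ≈ 0.3528, P(balanced) ≈ 0.2871, P(conservative) ≈ 0.3601
After 'raise': normaliser = 0.6·0.3528 + 0.25·0.2871 + 0.3·0.3601; P(aggressive) ≈ 0.5407, P(balanced) ≈ 0.1833, P(conservative) ≈ 0.2760
After 'raise': normaliser = 0.6·0.5407 + 0.25·0.1833 + 0.3·0.2760; P(aggressive) ≈ 0.7161, P(balanced) ≈ 0.1012, P(conservative) ≈ 0.1827

0.183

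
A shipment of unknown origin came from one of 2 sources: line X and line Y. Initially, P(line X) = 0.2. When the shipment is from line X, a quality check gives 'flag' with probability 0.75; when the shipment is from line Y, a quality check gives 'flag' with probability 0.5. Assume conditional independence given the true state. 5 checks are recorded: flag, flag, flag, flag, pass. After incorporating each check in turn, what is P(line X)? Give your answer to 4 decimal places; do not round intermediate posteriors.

After 'flag': P(line X) = 0.75·0.2000 / (0.75·0.2000 + 0.5·0.8000) ≈ 0.2727
After 'flag': P(line X) = 0.75·0.2727 / (0.75·0.2727 + 0.5·0.7273) ≈ 0.3600
After 'flag': P(line X) = 0.75·0.3600 / (0.75·0.3600 + 0.5·0.6400) ≈ 0.4576
After 'flag': P(line X) = 0.75·0.4576 / (0.75·0.4576 + 0.5·0.5424) ≈ 0.5586
After 'pass': P(line X) = 0.25·0.5586 / (0.25·0.5586 + 0.5·0.4414) ≈ 0.3876

0.3876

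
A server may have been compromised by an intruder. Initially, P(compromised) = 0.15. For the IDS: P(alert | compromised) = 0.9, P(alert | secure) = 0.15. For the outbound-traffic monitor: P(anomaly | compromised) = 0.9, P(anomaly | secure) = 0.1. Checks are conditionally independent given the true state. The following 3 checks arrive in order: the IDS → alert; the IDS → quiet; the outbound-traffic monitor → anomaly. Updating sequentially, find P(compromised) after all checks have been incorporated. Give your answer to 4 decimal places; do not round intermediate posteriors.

0.5285

After the IDS='alert': P(compromised) = 0.9·0.1500 / (0.9·0.1500 + 0.15·0.8500) ≈ 0.5143
After the IDS='quiet': P(compromised) = 0.1·0.5143 / (0.1·0.5143 + 0.85·0.4857) ≈ 0.1108
After the outbound-traffic monitor='anomaly': P(compromised) = 0.9·0.1108 / (0.9·0.1108 + 0.1·0.8892) ≈ 0.5285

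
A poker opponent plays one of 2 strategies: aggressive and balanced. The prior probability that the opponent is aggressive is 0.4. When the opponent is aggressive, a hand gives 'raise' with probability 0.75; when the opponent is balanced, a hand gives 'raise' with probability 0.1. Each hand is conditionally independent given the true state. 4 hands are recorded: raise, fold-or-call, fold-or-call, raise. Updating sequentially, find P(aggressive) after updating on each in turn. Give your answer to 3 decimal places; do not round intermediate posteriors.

After 'raise': P(aggressive) = 0.75·0.4000 / (0.75·0.4000 + 0.1·0.6000) ≈ 0.8333
After 'fold-or-call': P(aggressive) = 0.25·0.8333 / (0.25·0.8333 + 0.9·0.1667) ≈ 0.5814
After 'fold-or-call': P(aggressive) = 0.25·0.5814 / (0.25·0.5814 + 0.9·0.4186) ≈ 0.2784
After 'raise': P(aggressive) = 0.75·0.2784 / (0.75·0.2784 + 0.1·0.7216) ≈ 0.7432

0.743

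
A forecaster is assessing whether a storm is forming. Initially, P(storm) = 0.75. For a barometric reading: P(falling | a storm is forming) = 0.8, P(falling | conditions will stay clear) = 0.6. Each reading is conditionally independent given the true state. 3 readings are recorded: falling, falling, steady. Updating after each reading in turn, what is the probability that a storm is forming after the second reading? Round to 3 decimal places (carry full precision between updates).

After 'falling': P(storm) = 0.8·0.7500 / (0.8·0.7500 + 0.6·0.2500) ≈ 0.8000
After 'falling': P(storm) = 0.8·0.8000 / (0.8·0.8000 + 0.6·0.2000) ≈ 0.8421

0.842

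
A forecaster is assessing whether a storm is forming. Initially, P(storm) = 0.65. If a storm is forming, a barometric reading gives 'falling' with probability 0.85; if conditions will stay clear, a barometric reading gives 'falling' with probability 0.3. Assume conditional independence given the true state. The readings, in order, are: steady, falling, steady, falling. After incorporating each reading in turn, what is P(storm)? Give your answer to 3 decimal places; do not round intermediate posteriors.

After 'steady': P(storm) = 0.15·0.6500 / (0.15·0.6500 + 0.7·0.3500) ≈ 0.2847
After 'falling': P(storm) = 0.85·0.2847 / (0.85·0.2847 + 0.3·0.7153) ≈ 0.5300
After 'steady': P(storm) = 0.15·0.5300 / (0.15·0.5300 + 0.7·0.4700) ≈ 0.1946
After 'falling': P(storm) = 0.85·0.1946 / (0.85·0.1946 + 0.3·0.8054) ≈ 0.4064

0.406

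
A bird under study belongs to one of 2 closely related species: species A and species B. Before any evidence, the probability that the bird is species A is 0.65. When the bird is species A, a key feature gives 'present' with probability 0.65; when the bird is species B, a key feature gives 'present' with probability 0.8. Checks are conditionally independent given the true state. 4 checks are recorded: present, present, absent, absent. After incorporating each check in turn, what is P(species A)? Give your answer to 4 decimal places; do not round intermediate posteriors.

0.7897

Each posterior becomes the prior for the next update.
After 'present': P(species A) = 0.65·0.6500 / (0.65·0.6500 + 0.8·0.3500) ≈ 0.6014
After 'present': P(species A) = 0.65·0.6014 / (0.65·0.6014 + 0.8·0.3986) ≈ 0.5508
After 'absent': P(species A) = 0.35·0.5508 / (0.35·0.5508 + 0.2·0.4492) ≈ 0.6821
After 'absent': P(species A) = 0.35·0.6821 / (0.35·0.6821 + 0.2·0.3179) ≈ 0.7897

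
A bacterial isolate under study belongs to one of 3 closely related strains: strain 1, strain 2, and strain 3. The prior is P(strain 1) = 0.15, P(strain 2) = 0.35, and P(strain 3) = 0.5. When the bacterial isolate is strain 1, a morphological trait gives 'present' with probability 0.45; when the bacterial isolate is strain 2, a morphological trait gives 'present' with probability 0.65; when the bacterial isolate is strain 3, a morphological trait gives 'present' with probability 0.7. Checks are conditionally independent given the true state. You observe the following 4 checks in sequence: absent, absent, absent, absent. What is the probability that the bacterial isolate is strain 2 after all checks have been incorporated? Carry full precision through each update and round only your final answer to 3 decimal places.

After 'absent': normaliser = 0.55·0.1500 + 0.35·0.3500 + 0.3·0.5000; P(strain 1) ≈ 0.2324, P(strain 2) ≈ 0.3451, P(strain 3) ≈ 0.4225
After 'absent': normaliser = 0.55·0.2324 + 0.35·0.3451 + 0.3·0.4225; P(strain 1) ≈ 0.3405, P(strain 2) ≈ 0.3218, P(strain 3) ≈ 0.3377
After 'absent': normaliser = 0.55·0.3405 + 0.35·0.3218 + 0.3·0.3377; P(strain 1) ≈ 0.4668, P(strain 2) ≈ 0.2807, P(strain 3) ≈ 0.2525
After 'absent': normaliser = 0.55·0.4668 + 0.35·0.2807 + 0.3·0.2525; P(strain 1) ≈ 0.5961, P(strain 2) ≈ 0.2281, P(strain 3) ≈ 0.1759

0.228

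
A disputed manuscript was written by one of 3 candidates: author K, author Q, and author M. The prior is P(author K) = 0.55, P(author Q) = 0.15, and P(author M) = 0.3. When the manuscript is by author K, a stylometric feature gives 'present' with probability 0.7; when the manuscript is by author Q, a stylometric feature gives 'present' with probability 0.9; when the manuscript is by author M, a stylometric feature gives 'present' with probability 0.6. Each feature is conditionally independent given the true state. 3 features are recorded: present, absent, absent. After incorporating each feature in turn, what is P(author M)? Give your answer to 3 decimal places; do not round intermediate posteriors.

After 'present': normaliser = 0.7·0.5500 + 0.9·0.1500 + 0.6·0.3000; P(author K) ≈ 0.5500, P(author Q) ≈ 0.1929, P(author M) ≈ 0.2571
After 'absent': normaliser = 0.3·0.5500 + 0.1·0.1929 + 0.4·0.2571; P(author K) ≈ 0.5746, P(author Q) ≈ 0.0672, P(author M) ≈ 0.3582
After 'absent': normaliser = 0.3·0.5746 + 0.1·0.0672 + 0.4·0.3582; P(author K) ≈ 0.5347, P(author Q) ≈ 0.0208, P(author M) ≈ 0.4444

0.444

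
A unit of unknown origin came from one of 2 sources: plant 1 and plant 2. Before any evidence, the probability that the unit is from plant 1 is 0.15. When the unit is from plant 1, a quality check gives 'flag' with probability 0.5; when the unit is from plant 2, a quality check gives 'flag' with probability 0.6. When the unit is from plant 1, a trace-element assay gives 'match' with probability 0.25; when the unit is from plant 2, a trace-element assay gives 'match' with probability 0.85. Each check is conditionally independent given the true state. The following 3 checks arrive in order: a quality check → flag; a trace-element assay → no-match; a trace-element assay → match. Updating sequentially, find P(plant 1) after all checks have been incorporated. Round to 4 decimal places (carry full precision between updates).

0.1778

After a quality check='flag': P(plant 1) = 0.5·0.1500 / (0.5·0.1500 + 0.6·0.8500) ≈ 0.1282
After a trace-element assay='no-match': P(plant 1) = 0.75·0.1282 / (0.75·0.1282 + 0.15·0.8718) ≈ 0.4237
After a trace-element assay='match': P(plant 1) = 0.25·0.4237 / (0.25·0.4237 + 0.85·0.5763) ≈ 0.1778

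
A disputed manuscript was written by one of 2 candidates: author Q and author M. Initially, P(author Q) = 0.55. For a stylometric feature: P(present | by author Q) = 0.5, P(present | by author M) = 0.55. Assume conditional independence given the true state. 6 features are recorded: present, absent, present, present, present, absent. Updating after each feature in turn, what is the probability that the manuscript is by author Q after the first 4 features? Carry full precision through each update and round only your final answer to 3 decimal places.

After 'present': P(author Q) = 0.5·0.5500 / (0.5·0.5500 + 0.55·0.4500) ≈ 0.5263
After 'absent': P(author Q) = 0.5·0.5263 / (0.5·0.5263 + 0.45·0.4737) ≈ 0.5525
After 'present': P(author Q) = 0.5·0.5525 / (0.5·0.5525 + 0.55·0.4475) ≈ 0.5288
After 'present': P(author Q) = 0.5·0.5288 / (0.5·0.5288 + 0.55·0.4712) ≈ 0.5050

0.505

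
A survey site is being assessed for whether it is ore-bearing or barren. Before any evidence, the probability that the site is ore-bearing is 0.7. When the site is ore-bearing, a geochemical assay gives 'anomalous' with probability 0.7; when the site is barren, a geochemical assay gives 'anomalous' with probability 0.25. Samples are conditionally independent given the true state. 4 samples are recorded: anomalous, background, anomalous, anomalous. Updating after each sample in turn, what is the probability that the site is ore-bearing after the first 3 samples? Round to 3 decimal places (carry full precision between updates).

Apply Bayes' rule sequentially, carrying P(ore) forward.
After 'anomalous': P(ore) = 0.7·0.7000 / (0.7·0.7000 + 0.25·0.3000) ≈ 0.8673
After 'background': P(ore) = 0.3·0.8673 / (0.3·0.8673 + 0.75·0.1327) ≈ 0.7232
After 'anomalous': P(ore) = 0.7·0.7232 / (0.7·0.7232 + 0.25·0.2768) ≈ 0.8798

0.880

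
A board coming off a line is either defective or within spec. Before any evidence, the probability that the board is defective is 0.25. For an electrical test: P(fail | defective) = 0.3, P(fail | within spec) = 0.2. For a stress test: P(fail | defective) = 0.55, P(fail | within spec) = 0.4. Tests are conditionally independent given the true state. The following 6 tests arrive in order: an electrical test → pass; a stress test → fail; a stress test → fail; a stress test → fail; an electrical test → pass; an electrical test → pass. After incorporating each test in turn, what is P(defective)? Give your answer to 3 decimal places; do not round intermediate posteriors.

0.367

After an electrical test='pass': P(defective) = 0.7·0.2500 / (0.7·0.2500 + 0.8·0.7500) ≈ 0.2258
After a stress test='fail': P(defective) = 0.55·0.2258 / (0.55·0.2258 + 0.4·0.7742) ≈ 0.2862
After a stress test='fail': P(defective) = 0.55·0.2862 / (0.55·0.2862 + 0.4·0.7138) ≈ 0.3554
After a stress test='fail': P(defective) = 0.55·0.3554 / (0.55·0.3554 + 0.4·0.6446) ≈ 0.4312
After an electrical test='pass': P(defective) = 0.7·0.4312 / (0.7·0.4312 + 0.8·0.5688) ≈ 0.3988
After an electrical test='pass': P(defective) = 0.7·0.3988 / (0.7·0.3988 + 0.8·0.6012) ≈ 0.3673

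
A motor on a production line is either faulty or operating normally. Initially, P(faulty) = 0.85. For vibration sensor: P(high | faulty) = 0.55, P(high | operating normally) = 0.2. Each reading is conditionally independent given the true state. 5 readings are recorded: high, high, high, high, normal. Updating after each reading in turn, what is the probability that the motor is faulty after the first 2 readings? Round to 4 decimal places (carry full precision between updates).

After 'high': P(faulty) = 0.55·0.8500 / (0.55·0.8500 + 0.2·0.1500) ≈ 0.9397
After 'high': P(faulty) = 0.55·0.9397 / (0.55·0.9397 + 0.2·0.0603) ≈ 0.9772

0.9772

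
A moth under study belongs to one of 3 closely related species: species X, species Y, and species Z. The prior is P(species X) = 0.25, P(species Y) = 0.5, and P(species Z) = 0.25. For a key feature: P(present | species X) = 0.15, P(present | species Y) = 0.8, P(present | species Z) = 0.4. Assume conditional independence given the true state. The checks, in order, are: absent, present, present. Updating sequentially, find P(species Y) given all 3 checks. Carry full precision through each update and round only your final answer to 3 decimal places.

Each posterior becomes the prior for the next update.
After 'absent': normaliser = 0.85·0.2500 + 0.2·0.5000 + 0.6·0.2500; P(species X) ≈ 0.4595, P(species Y) ≈ 0.2162, P(species Z) ≈ 0.3243
After 'present': normaliser = 0.15·0.4595 + 0.8·0.2162 + 0.4·0.3243; P(species X) ≈ 0.1855, P(species Y) ≈ 0.4655, P(species Z) ≈ 0.3491
After 'present': normaliser = 0.15·0.1855 + 0.8·0.4655 + 0.4·0.3491; P(species X) ≈ 0.0515, P(species Y) ≈ 0.6898, P(species Z) ≈ 0.2587

0.690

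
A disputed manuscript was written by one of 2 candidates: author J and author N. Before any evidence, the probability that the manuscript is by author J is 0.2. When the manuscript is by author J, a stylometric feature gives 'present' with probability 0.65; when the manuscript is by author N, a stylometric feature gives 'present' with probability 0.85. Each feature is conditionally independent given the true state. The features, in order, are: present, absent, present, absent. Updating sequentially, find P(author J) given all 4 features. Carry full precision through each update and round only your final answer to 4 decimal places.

After 'present': P(author J) = 0.65·0.2000 / (0.65·0.2000 + 0.85·0.8000) ≈ 0.1605
After 'absent': P(author J) = 0.35·0.1605 / (0.35·0.1605 + 0.15·0.8395) ≈ 0.3085
After 'present': P(author J) = 0.65·0.3085 / (0.65·0.3085 + 0.85·0.6915) ≈ 0.2544
After 'absent': P(author J) = 0.35·0.2544 / (0.35·0.2544 + 0.15·0.7456) ≈ 0.4432

0.4432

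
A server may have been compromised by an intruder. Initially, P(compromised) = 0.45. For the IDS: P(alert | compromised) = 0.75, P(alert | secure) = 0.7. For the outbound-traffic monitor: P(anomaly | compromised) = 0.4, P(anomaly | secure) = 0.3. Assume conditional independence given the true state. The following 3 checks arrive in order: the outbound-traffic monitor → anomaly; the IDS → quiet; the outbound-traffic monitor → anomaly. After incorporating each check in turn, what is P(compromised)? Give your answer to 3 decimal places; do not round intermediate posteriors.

0.548

After the outbound-traffic monitor='anomaly': P(compromised) = 0.4·0.4500 / (0.4·0.4500 + 0.3·0.5500) ≈ 0.5217
After the IDS='quiet': P(compromised) = 0.25·0.5217 / (0.25·0.5217 + 0.3·0.4783) ≈ 0.4762
After the outbound-traffic monitor='anomaly': P(compromised) = 0.4·0.4762 / (0.4·0.4762 + 0.3·0.5238) ≈ 0.5479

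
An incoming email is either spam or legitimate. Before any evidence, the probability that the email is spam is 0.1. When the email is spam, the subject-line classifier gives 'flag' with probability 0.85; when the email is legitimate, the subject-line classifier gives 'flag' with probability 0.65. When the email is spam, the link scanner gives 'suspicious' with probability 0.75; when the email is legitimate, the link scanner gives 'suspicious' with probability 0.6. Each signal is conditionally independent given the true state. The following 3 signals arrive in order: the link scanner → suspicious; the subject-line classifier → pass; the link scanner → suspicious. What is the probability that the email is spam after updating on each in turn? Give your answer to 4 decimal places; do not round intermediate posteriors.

0.0693

After the link scanner='suspicious': P(spam) = 0.75·0.1000 / (0.75·0.1000 + 0.6·0.9000) ≈ 0.1220
After the subject-line classifier='pass': P(spam) = 0.15·0.1220 / (0.15·0.1220 + 0.35·0.8780) ≈ 0.0562
After the link scanner='suspicious': P(spam) = 0.75·0.0562 / (0.75·0.0562 + 0.6·0.9438) ≈ 0.0693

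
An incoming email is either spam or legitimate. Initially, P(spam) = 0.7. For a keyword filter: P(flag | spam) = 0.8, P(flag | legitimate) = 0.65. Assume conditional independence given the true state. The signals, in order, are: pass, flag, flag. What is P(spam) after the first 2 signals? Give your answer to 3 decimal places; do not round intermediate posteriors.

Each posterior becomes the prior for the next update.
After 'pass': P(spam) = 0.2·0.7000 / (0.2·0.7000 + 0.35·0.3000) ≈ 0.5714
After 'flag': P(spam) = 0.8·0.5714 / (0.8·0.5714 + 0.65·0.4286) ≈ 0.6214

0.621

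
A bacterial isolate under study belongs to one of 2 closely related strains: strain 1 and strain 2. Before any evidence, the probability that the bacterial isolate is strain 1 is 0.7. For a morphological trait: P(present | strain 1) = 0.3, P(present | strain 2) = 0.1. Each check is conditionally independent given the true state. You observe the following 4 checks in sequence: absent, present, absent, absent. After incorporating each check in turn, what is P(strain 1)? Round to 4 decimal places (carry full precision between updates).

0.7671

After 'absent': P(strain 1) = 0.7·0.7000 / (0.7·0.7000 + 0.9·0.3000) ≈ 0.6447
After 'present': P(strain 1) = 0.3·0.6447 / (0.3·0.6447 + 0.1·0.3553) ≈ 0.8448
After 'absent': P(strain 1) = 0.7·0.8448 / (0.7·0.8448 + 0.9·0.1552) ≈ 0.8090
After 'absent': P(strain 1) = 0.7·0.8090 / (0.7·0.8090 + 0.9·0.1910) ≈ 0.7671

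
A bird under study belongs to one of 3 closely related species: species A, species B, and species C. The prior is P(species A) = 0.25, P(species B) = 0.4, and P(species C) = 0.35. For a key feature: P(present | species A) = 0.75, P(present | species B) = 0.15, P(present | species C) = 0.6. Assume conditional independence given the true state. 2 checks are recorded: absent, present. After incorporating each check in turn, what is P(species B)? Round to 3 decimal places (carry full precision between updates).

After 'absent': normaliser = 0.25·0.2500 + 0.85·0.4000 + 0.4·0.3500; P(species A) ≈ 0.1152, P(species B) ≈ 0.6267, P(species C) ≈ 0.2581
After 'present': normaliser = 0.75·0.1152 + 0.15·0.6267 + 0.6·0.2581; P(species A) ≈ 0.2577, P(species B) ≈ 0.2804, P(species C) ≈ 0.4619

0.280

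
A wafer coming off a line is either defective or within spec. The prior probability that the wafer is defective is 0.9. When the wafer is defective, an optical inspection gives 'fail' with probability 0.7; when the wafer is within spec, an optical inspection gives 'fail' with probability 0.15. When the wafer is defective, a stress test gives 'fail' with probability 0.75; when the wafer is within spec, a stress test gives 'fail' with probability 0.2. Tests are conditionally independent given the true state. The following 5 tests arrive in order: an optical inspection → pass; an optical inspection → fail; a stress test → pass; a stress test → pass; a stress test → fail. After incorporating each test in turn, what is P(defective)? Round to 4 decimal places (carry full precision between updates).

0.8444

After an optical inspection='pass': P(defective) = 0.3·0.9000 / (0.3·0.9000 + 0.85·0.1000) ≈ 0.7606
After an optical inspection='fail': P(defective) = 0.7·0.7606 / (0.7·0.7606 + 0.15·0.2394) ≈ 0.9368
After a stress test='pass': P(defective) = 0.25·0.9368 / (0.25·0.9368 + 0.8·0.0632) ≈ 0.8225
After a stress test='pass': P(defective) = 0.25·0.8225 / (0.25·0.8225 + 0.8·0.1775) ≈ 0.5914
After a stress test='fail': P(defective) = 0.75·0.5914 / (0.75·0.5914 + 0.2·0.4086) ≈ 0.8444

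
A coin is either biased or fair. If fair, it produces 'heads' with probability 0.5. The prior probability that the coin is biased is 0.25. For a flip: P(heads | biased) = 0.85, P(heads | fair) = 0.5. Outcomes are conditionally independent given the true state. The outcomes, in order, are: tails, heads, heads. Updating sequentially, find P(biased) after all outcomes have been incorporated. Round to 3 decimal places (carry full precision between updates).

After 'tails': P(biased) = 0.15·0.2500 / (0.15·0.2500 + 0.5·0.7500) ≈ 0.0909
After 'heads': P(biased) = 0.85·0.0909 / (0.85·0.0909 + 0.5·0.9091) ≈ 0.1453
After 'heads': P(biased) = 0.85·0.1453 / (0.85·0.1453 + 0.5·0.8547) ≈ 0.2242

0.224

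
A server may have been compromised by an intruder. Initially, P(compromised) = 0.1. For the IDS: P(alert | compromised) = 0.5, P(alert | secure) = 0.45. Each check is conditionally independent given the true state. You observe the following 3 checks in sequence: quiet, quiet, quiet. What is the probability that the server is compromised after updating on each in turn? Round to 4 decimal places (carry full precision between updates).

0.0770

After 'quiet': P(compromised) = 0.5·0.1000 / (0.5·0.1000 + 0.55·0.9000) ≈ 0.0917
After 'quiet': P(compromised) = 0.5·0.0917 / (0.5·0.0917 + 0.55·0.9083) ≈ 0.0841
After 'quiet': P(compromised) = 0.5·0.0841 / (0.5·0.0841 + 0.55·0.9159) ≈ 0.0770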